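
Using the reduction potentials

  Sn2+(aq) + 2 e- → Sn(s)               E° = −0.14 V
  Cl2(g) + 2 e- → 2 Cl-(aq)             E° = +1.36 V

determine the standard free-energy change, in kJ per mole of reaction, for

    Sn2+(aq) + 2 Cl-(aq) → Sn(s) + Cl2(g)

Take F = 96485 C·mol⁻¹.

In the reaction as written Sn2+(aq) is reduced, so the Sn²⁺/Sn couple is the cathode and Cl₂/Cl⁻ is the anode.
E°cell = −0.14 − (+1.36) = −1.50 V; balancing electrons gives n = 2.
ΔG° = −nFE°cell = −(2)(96485)(−1.50) J/mol = +289 kJ/mol.

+289 kJ/mol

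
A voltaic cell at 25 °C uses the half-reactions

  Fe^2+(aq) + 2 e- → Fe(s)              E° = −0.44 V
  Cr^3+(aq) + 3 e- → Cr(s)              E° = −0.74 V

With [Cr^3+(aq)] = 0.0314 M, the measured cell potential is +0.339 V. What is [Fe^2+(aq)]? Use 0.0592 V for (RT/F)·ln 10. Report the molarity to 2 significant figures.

2.1 M

The Fe²⁺/Fe couple has the larger reduction potential, so it is the cathode: E°cell = −0.44 − (−0.74) = +0.30 V and n = 6.
Rearranging E = E° − (0.0592/n)·log Q gives log Q = 6(+0.30 − (+0.339))/0.0592 = −3.953.
The balanced reaction is 3 Fe^2+(aq) + 2 Cr(s) → 3 Fe(s) + 2 Cr^3+(aq), so Q = [Cr^3+(aq)]^2 / [Fe^2+(aq)]^3.
Isolating [Fe^2+(aq)] in Q = 10^{−3.953} yields log [Fe^2+(aq)] = 0.316, i.e. 2.1 M.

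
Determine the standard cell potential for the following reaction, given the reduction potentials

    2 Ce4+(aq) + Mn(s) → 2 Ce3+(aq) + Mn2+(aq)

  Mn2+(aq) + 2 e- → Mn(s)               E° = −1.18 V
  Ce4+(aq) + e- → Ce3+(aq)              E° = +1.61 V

Ce4+(aq) gains electrons, so the Ce⁴⁺/Ce³⁺ couple is the cathode; the Mn²⁺/Mn couple is the anode.
E°cell = E°(cathode) − E°(anode) = +1.61 − (−1.18) = +2.79 V.
The positive value indicates the reaction is spontaneous as written.

+2.79 V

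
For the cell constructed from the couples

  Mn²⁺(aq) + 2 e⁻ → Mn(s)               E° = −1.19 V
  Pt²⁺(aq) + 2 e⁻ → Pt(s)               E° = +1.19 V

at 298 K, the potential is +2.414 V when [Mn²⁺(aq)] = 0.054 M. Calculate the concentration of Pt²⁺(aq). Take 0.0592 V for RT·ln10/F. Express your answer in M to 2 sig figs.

0.76 M

With Pt²⁺/Pt at the cathode and Mn²⁺/Mn at the anode, E°cell = +1.19 − (−1.19) = +2.38 V (n = 2).
Since E = E° − (0.0592/n)·log Q, log Q = n(E° − E)/0.0592 = −1.149.
The balanced reaction is Pt²⁺(aq) + Mn(s) → Pt(s) + Mn²⁺(aq), so Q = [Mn²⁺(aq)] / [Pt²⁺(aq)].
Solving for the unknown gives log [Pt²⁺(aq)] = −0.119, so [Pt²⁺(aq)] ≈ 0.76 M.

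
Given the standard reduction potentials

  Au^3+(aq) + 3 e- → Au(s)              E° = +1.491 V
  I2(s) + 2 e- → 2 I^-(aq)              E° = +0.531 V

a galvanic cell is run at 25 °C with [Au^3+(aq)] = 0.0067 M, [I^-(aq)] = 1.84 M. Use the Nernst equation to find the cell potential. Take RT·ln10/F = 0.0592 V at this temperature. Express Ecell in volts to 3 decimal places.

+0.933 V

Au³⁺/Au is reduced (cathode, E° = +1.491 V) and I₂/I⁻ is oxidized (anode).
The standard potential is +1.491 − (+0.531) = +0.960 V and the balanced reaction transfers n = 6 electrons.
The balanced reaction is 2 Au^3+(aq) + 6 I^-(aq) → 2 Au(s) + 3 I2(s), so Q = 1 / ([Au^3+(aq)]^2·[I^-(aq)]^6) = 574 and log Q = 2.759.
By the Nernst equation, E = +0.960 − (0.0592/6)·(2.759) = +0.933 V.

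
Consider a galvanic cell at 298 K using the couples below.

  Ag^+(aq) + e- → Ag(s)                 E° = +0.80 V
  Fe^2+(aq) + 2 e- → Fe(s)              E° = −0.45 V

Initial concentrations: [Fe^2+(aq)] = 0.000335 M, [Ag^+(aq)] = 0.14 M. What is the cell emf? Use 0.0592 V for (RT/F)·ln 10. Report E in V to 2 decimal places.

+1.30 V

Ag⁺/Ag is reduced (cathode, E° = +0.80 V) and Fe²⁺/Fe is oxidized (anode).
E°cell = +0.80 − (−0.45) = +1.25 V, with n = 2 electrons transferred.
The balanced reaction is 2 Ag^+(aq) + Fe(s) → 2 Ag(s) + Fe^2+(aq), so Q = [Fe^2+(aq)] / [Ag^+(aq)]^2 = 0.0171 and log Q = −1.767.
Applying E = E° − (RT ln10/nF)·log Q gives +1.25 − (0.0592/2)(−1.767) = +1.30 V.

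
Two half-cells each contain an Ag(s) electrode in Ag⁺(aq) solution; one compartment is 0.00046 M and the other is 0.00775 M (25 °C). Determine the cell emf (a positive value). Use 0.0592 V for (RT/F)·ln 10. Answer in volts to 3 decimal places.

0.073 V

For a concentration cell E°cell = 0, since both electrodes use the same couple.
The compartment with the higher Ag⁺(aq) concentration (0.00775 M) acts as the cathode; ions are reduced there and produced at the dilute (0.00046 M) anode.
With n = 1, Ecell = −(0.0592/1)·log([dilute]/[conc]) = −(0.0592/1)·log(0.00046/0.00775) = +0.073 V.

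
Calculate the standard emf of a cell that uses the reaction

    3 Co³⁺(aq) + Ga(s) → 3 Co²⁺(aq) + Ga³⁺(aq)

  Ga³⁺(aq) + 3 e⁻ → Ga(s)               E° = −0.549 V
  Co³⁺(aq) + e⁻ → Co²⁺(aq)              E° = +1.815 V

+2.364 V

Co³⁺(aq) gains electrons, so the Co³⁺/Co²⁺ couple is the cathode; the Ga³⁺/Ga couple is the anode.
E°cell = E°(cathode) − E°(anode) = +1.815 − (−0.549) = +2.364 V.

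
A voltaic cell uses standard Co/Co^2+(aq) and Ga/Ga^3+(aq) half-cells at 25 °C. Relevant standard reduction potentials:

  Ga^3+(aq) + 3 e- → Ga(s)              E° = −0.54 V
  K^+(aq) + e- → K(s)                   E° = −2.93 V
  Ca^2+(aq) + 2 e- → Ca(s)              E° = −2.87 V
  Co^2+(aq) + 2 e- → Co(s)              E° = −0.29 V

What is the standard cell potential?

The Co²⁺/Co couple has the higher E°, so Co ion is reduced (cathode) and Ga is oxidized (anode).
E°cell = E°(cathode) − E°(anode) = −0.29 − (−0.54) = +0.25 V.

+0.25 V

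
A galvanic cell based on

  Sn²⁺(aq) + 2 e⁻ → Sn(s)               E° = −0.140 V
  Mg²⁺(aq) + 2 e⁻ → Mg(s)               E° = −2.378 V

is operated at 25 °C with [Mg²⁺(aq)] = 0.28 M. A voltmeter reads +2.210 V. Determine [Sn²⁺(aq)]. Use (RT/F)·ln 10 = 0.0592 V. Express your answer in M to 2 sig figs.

The Sn²⁺/Sn couple has the larger reduction potential, so it is the cathode: E°cell = −0.140 − (−2.378) = +2.238 V and n = 2.
From the Nernst equation, log Q = n(E° − E)/0.0592 = 2·(+2.238 − (+2.210))/0.0592 = 0.946.
The balanced reaction is Sn²⁺(aq) + Mg(s) → Sn(s) + Mg²⁺(aq), so Q = [Mg²⁺(aq)] / [Sn²⁺(aq)].
Solving for the unknown gives log [Sn²⁺(aq)] = −1.499, so [Sn²⁺(aq)] ≈ 0.032 M.

0.032 M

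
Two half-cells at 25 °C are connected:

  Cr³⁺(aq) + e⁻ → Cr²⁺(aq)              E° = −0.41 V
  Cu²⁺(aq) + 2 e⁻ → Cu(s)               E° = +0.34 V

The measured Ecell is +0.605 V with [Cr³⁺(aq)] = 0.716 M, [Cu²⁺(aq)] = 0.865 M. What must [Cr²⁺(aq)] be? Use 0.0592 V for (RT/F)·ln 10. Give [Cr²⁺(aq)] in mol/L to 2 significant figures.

0.0027 M

The Cu²⁺/Cu couple has the larger reduction potential, so it is the cathode: E°cell = +0.34 − (−0.41) = +0.75 V and n = 2.
Since E = E° − (0.0592/n)·log Q, log Q = n(E° − E)/0.0592 = 4.899.
Balancing electrons gives Cu²⁺(aq) + 2 Cr²⁺(aq) → Cu(s) + 2 Cr³⁺(aq); thus Q = [Cr³⁺(aq)]^2 / ([Cu²⁺(aq)]·[Cr²⁺(aq)]^2).
Solving for the unknown gives log [Cr²⁺(aq)] = −2.563, so [Cr²⁺(aq)] ≈ 0.0027 M.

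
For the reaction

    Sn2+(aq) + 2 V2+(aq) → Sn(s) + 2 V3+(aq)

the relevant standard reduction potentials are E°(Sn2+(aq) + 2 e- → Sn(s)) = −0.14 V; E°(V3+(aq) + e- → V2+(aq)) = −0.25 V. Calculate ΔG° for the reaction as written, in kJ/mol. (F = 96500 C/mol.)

−21.2 kJ/mol

In the reaction as written Sn2+(aq) is reduced, so the Sn²⁺/Sn couple is the cathode and V³⁺/V²⁺ is the anode.
E°cell = −0.14 − (−0.25) = +0.11 V; balancing electrons gives n = 2.
ΔG° = −nFE°cell = −(2)(96500)(+0.11) J/mol = −21.2 kJ/mol.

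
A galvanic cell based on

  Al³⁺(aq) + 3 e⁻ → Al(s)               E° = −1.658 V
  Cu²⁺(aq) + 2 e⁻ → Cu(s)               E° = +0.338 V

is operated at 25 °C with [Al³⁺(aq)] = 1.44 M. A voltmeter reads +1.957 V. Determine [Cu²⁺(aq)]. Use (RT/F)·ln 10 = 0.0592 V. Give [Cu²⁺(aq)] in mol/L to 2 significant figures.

Cu²⁺/Cu is the cathode (higher E°); E°cell = +0.338 − (−1.658) = +1.996 V with n = 6.
Since E = E° − (0.0592/n)·log Q, log Q = n(E° − E)/0.0592 = 3.953.
For 3 Cu²⁺(aq) + 2 Al(s) → 3 Cu(s) + 2 Al³⁺(aq), the reaction quotient is Q = [Al³⁺(aq)]^2 / [Cu²⁺(aq)]^3.
Substituting the known concentrations and solving, log [Cu²⁺(aq)] = −1.212 and [Cu²⁺(aq)] = 0.061 M.

0.061 M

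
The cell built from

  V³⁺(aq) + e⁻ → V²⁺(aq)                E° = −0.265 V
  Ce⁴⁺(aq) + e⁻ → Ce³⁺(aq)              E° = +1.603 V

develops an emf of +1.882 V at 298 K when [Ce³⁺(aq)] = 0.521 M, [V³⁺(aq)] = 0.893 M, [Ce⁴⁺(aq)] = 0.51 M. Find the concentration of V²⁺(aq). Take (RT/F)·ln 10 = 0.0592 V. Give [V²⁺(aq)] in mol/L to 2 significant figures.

Ce⁴⁺/Ce³⁺ is the cathode (higher E°); E°cell = +1.603 − (−0.265) = +1.868 V with n = 1.
From the Nernst equation, log Q = n(E° − E)/0.0592 = 1·(+1.868 − (+1.882))/0.0592 = −0.236.
For Ce⁴⁺(aq) + V²⁺(aq) → Ce³⁺(aq) + V³⁺(aq), the reaction quotient is Q = ([Ce³⁺(aq)]·[V³⁺(aq)]) / ([Ce⁴⁺(aq)]·[V²⁺(aq)]).
Solving for the unknown gives log [V²⁺(aq)] = 0.196, so [V²⁺(aq)] ≈ 1.6 M.

1.6 M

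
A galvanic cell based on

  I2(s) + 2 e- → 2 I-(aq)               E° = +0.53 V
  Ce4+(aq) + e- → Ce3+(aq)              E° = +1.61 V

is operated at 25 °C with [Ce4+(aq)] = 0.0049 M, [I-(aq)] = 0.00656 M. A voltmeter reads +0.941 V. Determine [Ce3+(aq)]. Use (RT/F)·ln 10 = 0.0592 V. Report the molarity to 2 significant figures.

The Ce⁴⁺/Ce³⁺ couple has the larger reduction potential, so it is the cathode: E°cell = +1.61 − (+0.53) = +1.08 V and n = 2.
Since E = E° − (0.0592/n)·log Q, log Q = n(E° − E)/0.0592 = 4.696.
For 2 Ce4+(aq) + 2 I-(aq) → 2 Ce3+(aq) + I2(s), the reaction quotient is Q = [Ce3+(aq)]^2 / ([Ce4+(aq)]^2·[I-(aq)]^2).
Isolating [Ce3+(aq)] in Q = 10^{4.696} yields log [Ce3+(aq)] = −2.145, i.e. 0.0072 M.

0.0072 M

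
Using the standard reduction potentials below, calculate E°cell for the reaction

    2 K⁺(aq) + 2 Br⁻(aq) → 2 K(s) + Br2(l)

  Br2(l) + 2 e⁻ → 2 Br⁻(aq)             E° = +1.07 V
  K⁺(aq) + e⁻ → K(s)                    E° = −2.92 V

K⁺(aq) gains electrons, so the K⁺/K couple is the cathode; the Br₂/Br⁻ couple is the anode.
E°cell = E°(cathode) − E°(anode) = −2.92 − (+1.07) = −3.99 V.
The negative E°cell means the reaction is non-spontaneous in the direction written.

−3.99 V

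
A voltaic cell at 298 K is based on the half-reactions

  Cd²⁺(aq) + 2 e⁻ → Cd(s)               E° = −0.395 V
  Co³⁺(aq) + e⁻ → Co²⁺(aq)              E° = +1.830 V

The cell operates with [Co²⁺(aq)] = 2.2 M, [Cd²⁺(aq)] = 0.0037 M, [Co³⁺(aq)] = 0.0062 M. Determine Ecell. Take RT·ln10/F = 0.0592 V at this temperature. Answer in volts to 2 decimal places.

+2.15 V

Co³⁺/Co²⁺ is reduced (cathode, E° = +1.830 V) and Cd²⁺/Cd is oxidized (anode).
E°cell = +1.830 − (−0.395) = +2.225 V, with n = 2 electrons transferred.
The balanced reaction is 2 Co³⁺(aq) + Cd(s) → 2 Co²⁺(aq) + Cd²⁺(aq), so Q = ([Co²⁺(aq)]^2·[Cd²⁺(aq)]) / [Co³⁺(aq)]^2 = 466 and log Q = 2.668.
E = E° − (0.0592/n)·log Q = +2.225 − (0.0592/2)(2.668) = +2.15 V.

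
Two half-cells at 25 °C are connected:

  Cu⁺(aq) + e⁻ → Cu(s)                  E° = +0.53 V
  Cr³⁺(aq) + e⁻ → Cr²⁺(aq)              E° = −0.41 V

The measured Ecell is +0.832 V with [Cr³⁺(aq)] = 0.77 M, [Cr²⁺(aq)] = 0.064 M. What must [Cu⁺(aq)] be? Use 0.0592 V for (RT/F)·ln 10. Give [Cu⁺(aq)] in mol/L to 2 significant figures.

Cu⁺/Cu is the cathode (higher E°); E°cell = +0.53 − (−0.41) = +0.94 V with n = 1.
From the Nernst equation, log Q = n(E° − E)/0.0592 = 1·(+0.94 − (+0.832))/0.0592 = 1.824.
For Cu⁺(aq) + Cr²⁺(aq) → Cu(s) + Cr³⁺(aq), the reaction quotient is Q = [Cr³⁺(aq)] / ([Cu⁺(aq)]·[Cr²⁺(aq)]).
Isolating [Cu⁺(aq)] in Q = 10^{1.824} yields log [Cu⁺(aq)] = −0.744, i.e. 0.18 M.

0.18 M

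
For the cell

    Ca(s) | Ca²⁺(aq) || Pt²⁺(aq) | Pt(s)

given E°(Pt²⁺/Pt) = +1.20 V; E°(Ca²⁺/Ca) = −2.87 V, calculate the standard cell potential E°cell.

+4.07 V

By convention the left-hand electrode in cell notation is the anode (oxidation) and the right-hand electrode is the cathode (reduction).
E°cell = E°(right) − E°(left) = +1.20 − (−2.87) = +4.07 V.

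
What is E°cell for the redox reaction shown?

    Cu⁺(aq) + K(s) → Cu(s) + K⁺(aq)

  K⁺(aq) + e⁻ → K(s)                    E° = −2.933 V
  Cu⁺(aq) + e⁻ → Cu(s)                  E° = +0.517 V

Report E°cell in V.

In the reaction as written, Cu⁺(aq) is reduced (cathode) and K⁺(aq) is produced by oxidation at the anode.
E°cell = E°(cathode) − E°(anode) = +0.517 − (−2.933) = +3.450 V.
The positive value indicates the reaction is spontaneous as written.

+3.450 V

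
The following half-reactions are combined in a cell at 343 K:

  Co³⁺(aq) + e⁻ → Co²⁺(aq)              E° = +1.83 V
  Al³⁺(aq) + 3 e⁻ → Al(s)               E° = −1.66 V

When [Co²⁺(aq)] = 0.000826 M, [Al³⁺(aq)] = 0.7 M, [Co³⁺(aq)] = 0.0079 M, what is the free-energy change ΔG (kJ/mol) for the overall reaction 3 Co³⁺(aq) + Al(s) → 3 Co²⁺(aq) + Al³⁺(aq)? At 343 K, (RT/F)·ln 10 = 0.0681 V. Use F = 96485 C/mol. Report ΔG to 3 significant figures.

−1030 kJ/mol

E°cell = +1.83 − (−1.66) = +3.49 V; the balanced reaction transfers n = 3 electrons.
Here Q = ([Co²⁺(aq)]^3·[Al³⁺(aq)]) / [Co³⁺(aq)]^3 = 0.0008 (log Q = −3.097), giving E = +3.49 − (0.0681/3)·(−3.097) = +3.5603 V.
Then ΔG = −nFE = −3 × 96485 × +3.5603 J/mol = −1030 kJ/mol.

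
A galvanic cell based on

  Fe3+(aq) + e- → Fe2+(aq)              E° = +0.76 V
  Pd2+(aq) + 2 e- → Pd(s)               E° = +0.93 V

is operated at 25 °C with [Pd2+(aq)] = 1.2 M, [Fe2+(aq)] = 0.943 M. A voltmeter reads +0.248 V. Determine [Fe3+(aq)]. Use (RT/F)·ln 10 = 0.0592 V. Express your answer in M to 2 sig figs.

0.050 M

Pd²⁺/Pd is the cathode (higher E°); E°cell = +0.93 − (+0.76) = +0.17 V with n = 2.
Since E = E° − (0.0592/n)·log Q, log Q = n(E° − E)/0.0592 = −2.635.
For Pd2+(aq) + 2 Fe2+(aq) → Pd(s) + 2 Fe3+(aq), the reaction quotient is Q = [Fe3+(aq)]^2 / ([Pd2+(aq)]·[Fe2+(aq)]^2).
Solving for the unknown gives log [Fe3+(aq)] = −1.303, so [Fe3+(aq)] ≈ 0.050 M.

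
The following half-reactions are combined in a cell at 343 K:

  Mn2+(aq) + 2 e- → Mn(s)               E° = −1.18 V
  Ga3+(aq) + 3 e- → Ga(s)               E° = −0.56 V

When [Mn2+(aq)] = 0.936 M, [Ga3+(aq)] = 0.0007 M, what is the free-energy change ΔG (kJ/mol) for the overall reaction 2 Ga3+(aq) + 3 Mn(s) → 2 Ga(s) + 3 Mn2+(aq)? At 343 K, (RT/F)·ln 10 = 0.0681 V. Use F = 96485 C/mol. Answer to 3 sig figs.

−318 kJ/mol

With Ga³⁺/Ga reduced at the cathode, E°cell = −0.56 − (−1.18) = +0.62 V and n = 6.
Here Q = [Mn2+(aq)]^3 / [Ga3+(aq)]^2 = 1.67×10^6 (log Q = 6.224), giving E = +0.62 − (0.0681/6)·(6.224) = +0.5494 V.
Then ΔG = −nFE = −6 × 96485 × +0.5494 J/mol = −318 kJ/mol.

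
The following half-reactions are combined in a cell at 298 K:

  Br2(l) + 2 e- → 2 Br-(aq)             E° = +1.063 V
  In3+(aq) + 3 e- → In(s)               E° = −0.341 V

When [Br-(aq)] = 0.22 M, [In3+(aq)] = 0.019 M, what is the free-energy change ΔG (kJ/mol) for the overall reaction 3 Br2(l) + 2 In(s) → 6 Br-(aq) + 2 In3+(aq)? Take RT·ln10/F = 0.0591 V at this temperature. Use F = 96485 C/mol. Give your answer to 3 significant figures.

The standard cell potential is +1.063 − (−0.341) = +1.404 V, with n = 6 electrons in the balanced equation.
The reaction quotient is [Br-(aq)]^6·[In3+(aq)]^2 = 4.09×10^−8; by Nernst, E = +1.404 − (0.0591/6)(−7.388) = +1.4768 V.
Finally ΔG = −nFE = −(6)(96485 C/mol)(+1.4768 V) = −855 kJ/mol.

−855 kJ/mol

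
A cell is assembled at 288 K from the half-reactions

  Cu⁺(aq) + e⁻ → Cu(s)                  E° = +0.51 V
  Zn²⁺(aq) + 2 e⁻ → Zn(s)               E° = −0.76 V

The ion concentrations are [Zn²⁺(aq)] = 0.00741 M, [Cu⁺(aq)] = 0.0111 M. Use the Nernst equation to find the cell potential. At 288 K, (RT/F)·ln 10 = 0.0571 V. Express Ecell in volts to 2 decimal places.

+1.22 V

The Cu⁺/Cu couple has the more positive E°, so it is the cathode; Zn²⁺/Zn is the anode.
E°cell = +0.51 − (−0.76) = +1.27 V, with n = 2 electrons transferred.
Balancing gives 2 Cu⁺(aq) + Zn(s) → 2 Cu(s) + Zn²⁺(aq); hence Q = [Zn²⁺(aq)] / [Cu⁺(aq)]^2 = 60.1 (log Q = 1.779).
E = E° − (0.0571/n)·log Q = +1.27 − (0.0571/2)(1.779) = +1.22 V.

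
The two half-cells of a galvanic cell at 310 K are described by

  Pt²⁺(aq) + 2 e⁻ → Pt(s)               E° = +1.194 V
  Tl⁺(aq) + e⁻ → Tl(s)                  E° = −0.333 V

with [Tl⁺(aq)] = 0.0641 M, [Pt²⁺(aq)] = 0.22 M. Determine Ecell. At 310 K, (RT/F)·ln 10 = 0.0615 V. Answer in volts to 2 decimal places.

+1.58 V

The Pt²⁺/Pt couple has the more positive E°, so it is the cathode; Tl⁺/Tl is the anode.
The standard potential is +1.194 − (−0.333) = +1.527 V and the balanced reaction transfers n = 2 electrons.
The balanced reaction is Pt²⁺(aq) + 2 Tl(s) → Pt(s) + 2 Tl⁺(aq), so Q = [Tl⁺(aq)]^2 / [Pt²⁺(aq)] = 0.0187 and log Q = −1.729.
By the Nernst equation, E = +1.527 − (0.0615/2)·(−1.729) = +1.58 V.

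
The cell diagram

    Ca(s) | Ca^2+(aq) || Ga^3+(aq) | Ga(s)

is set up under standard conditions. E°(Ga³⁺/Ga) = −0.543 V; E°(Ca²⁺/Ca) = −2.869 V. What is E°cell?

By convention the left-hand electrode in cell notation is the anode (oxidation) and the right-hand electrode is the cathode (reduction).
E°cell = E°(right) − E°(left) = −0.543 − (−2.869) = +2.326 V.

+2.326 V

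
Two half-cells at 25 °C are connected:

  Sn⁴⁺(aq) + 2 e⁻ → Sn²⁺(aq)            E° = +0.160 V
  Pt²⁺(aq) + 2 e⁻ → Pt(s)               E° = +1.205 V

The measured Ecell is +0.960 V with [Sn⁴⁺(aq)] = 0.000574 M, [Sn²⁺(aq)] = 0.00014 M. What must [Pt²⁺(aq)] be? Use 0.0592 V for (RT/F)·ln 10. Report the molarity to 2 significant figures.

0.0055 M

With Pt²⁺/Pt at the cathode and Sn⁴⁺/Sn²⁺ at the anode, E°cell = +1.205 − (+0.160) = +1.045 V (n = 2).
Rearranging E = E° − (0.0592/n)·log Q gives log Q = 2(+1.045 − (+0.960))/0.0592 = 2.872.
Balancing electrons gives Pt²⁺(aq) + Sn²⁺(aq) → Pt(s) + Sn⁴⁺(aq); thus Q = [Sn⁴⁺(aq)] / ([Pt²⁺(aq)]·[Sn²⁺(aq)]).
Isolating [Pt²⁺(aq)] in Q = 10^{2.872} yields log [Pt²⁺(aq)] = −2.259, i.e. 0.0055 M.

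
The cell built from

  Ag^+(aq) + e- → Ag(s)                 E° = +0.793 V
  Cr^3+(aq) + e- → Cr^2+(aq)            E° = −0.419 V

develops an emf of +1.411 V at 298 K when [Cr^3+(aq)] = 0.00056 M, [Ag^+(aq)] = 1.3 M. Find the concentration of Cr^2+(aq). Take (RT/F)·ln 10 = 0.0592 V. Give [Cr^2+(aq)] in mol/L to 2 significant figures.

0.99 M

The Ag⁺/Ag couple has the larger reduction potential, so it is the cathode: E°cell = +0.793 − (−0.419) = +1.212 V and n = 1.
Since E = E° − (0.0592/n)·log Q, log Q = n(E° − E)/0.0592 = −3.361.
The balanced reaction is Ag^+(aq) + Cr^2+(aq) → Ag(s) + Cr^3+(aq), so Q = [Cr^3+(aq)] / ([Ag^+(aq)]·[Cr^2+(aq)]).
Solving for the unknown gives log [Cr^2+(aq)] = −0.005, so [Cr^2+(aq)] ≈ 0.99 M.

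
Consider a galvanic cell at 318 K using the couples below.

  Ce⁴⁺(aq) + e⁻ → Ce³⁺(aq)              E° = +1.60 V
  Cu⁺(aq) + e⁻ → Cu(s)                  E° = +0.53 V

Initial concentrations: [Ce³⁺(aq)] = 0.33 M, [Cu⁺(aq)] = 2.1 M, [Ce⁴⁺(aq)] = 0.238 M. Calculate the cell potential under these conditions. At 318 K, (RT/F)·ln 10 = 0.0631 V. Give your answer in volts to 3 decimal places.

Since E°(Ce⁴⁺/Ce³⁺) > E°(Cu⁺/Cu), Ce⁴⁺/Ce³⁺ serves as the cathode.
E°cell = +1.60 − (+0.53) = +1.07 V, with n = 1 electron transferred.
The balanced reaction is Ce⁴⁺(aq) + Cu(s) → Ce³⁺(aq) + Cu⁺(aq), so Q = ([Ce³⁺(aq)]·[Cu⁺(aq)]) / [Ce⁴⁺(aq)] = 2.91 and log Q = 0.464.
E = E° − (0.0631/n)·log Q = +1.07 − (0.0631/1)(0.464) = +1.041 V.

+1.041 V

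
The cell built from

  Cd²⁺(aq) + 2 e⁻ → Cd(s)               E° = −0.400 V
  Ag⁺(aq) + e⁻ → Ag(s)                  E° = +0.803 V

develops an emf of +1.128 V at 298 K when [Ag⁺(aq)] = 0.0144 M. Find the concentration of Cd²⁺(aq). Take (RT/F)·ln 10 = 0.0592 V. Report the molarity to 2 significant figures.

With Ag⁺/Ag at the cathode and Cd²⁺/Cd at the anode, E°cell = +0.803 − (−0.400) = +1.203 V (n = 2).
Rearranging E = E° − (0.0592/n)·log Q gives log Q = 2(+1.203 − (+1.128))/0.0592 = 2.534.
For 2 Ag⁺(aq) + Cd(s) → 2 Ag(s) + Cd²⁺(aq), the reaction quotient is Q = [Cd²⁺(aq)] / [Ag⁺(aq)]^2.
Solving for the unknown gives log [Cd²⁺(aq)] = −1.149, so [Cd²⁺(aq)] ≈ 0.071 M.

0.071 M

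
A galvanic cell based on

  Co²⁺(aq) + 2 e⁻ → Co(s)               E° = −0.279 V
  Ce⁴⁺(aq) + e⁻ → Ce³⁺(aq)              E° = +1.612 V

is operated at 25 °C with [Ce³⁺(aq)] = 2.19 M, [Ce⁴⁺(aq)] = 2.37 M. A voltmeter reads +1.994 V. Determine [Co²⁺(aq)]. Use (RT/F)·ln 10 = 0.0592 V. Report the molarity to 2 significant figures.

0.00039 M

Ce⁴⁺/Ce³⁺ is the cathode (higher E°); E°cell = +1.612 − (−0.279) = +1.891 V with n = 2.
From the Nernst equation, log Q = n(E° − E)/0.0592 = 2·(+1.891 − (+1.994))/0.0592 = −3.480.
Balancing electrons gives 2 Ce⁴⁺(aq) + Co(s) → 2 Ce³⁺(aq) + Co²⁺(aq); thus Q = ([Ce³⁺(aq)]^2·[Co²⁺(aq)]) / [Ce⁴⁺(aq)]^2.
Solving for the unknown gives log [Co²⁺(aq)] = −3.411, so [Co²⁺(aq)] ≈ 0.00039 M.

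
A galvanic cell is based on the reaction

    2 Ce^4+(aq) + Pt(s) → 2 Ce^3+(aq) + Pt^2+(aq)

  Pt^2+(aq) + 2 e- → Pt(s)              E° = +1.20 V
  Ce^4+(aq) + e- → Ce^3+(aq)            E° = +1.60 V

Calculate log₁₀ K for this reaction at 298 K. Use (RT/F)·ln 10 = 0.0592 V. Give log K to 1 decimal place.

log K = 13.5

The Ce⁴⁺/Ce³⁺ couple is reduced (cathode); E°cell = +1.60 − (+1.20) = +0.40 V with n = 2.
At equilibrium E = 0, so log K = nE°cell / 0.0592 = (2)(+0.40) / 0.0592 = 13.5.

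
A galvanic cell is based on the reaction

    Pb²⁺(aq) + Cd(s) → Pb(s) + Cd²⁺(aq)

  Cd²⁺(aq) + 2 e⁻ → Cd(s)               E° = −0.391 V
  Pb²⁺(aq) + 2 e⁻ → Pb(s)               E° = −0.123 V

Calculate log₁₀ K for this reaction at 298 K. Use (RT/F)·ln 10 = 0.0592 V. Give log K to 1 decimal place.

log K = 9.1

The Pb²⁺/Pb couple is reduced (cathode); E°cell = −0.123 − (−0.391) = +0.268 V with n = 2.
At equilibrium E = 0, so log K = nE°cell / 0.0592 = (2)(+0.268) / 0.0592 = 9.1.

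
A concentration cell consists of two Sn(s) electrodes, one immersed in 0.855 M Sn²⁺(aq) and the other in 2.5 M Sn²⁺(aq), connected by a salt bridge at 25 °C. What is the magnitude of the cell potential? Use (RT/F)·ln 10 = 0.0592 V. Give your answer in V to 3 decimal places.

For a concentration cell E°cell = 0, since both electrodes use the same couple.
The compartment with the higher Sn²⁺(aq) concentration (2.5 M) acts as the cathode; ions are reduced there and produced at the dilute (0.855 M) anode.
With n = 2, Ecell = −(0.0592/2)·log([dilute]/[conc]) = −(0.0592/2)·log(0.855/2.5) = +0.014 V.

0.014 V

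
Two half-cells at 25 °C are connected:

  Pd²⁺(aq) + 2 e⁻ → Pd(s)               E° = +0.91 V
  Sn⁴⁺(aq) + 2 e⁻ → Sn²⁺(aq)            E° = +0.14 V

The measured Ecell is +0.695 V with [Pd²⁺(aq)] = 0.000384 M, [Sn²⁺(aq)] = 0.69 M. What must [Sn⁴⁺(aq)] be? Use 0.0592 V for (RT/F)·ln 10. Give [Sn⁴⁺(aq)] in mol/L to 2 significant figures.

Pd²⁺/Pd is the cathode (higher E°); E°cell = +0.91 − (+0.14) = +0.77 V with n = 2.
Since E = E° − (0.0592/n)·log Q, log Q = n(E° − E)/0.0592 = 2.534.
Balancing electrons gives Pd²⁺(aq) + Sn²⁺(aq) → Pd(s) + Sn⁴⁺(aq); thus Q = [Sn⁴⁺(aq)] / ([Pd²⁺(aq)]·[Sn²⁺(aq)]).
Solving for the unknown gives log [Sn⁴⁺(aq)] = −1.043, so [Sn⁴⁺(aq)] ≈ 0.091 M.

0.091 M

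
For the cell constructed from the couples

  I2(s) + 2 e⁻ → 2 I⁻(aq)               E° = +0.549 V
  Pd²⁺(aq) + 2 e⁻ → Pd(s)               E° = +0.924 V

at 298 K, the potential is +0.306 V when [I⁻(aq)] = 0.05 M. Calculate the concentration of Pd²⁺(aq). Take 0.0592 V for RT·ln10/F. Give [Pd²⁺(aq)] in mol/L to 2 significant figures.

1.9 M

The Pd²⁺/Pd couple has the larger reduction potential, so it is the cathode: E°cell = +0.924 − (+0.549) = +0.375 V and n = 2.
Rearranging E = E° − (0.0592/n)·log Q gives log Q = 2(+0.375 − (+0.306))/0.0592 = 2.331.
Balancing electrons gives Pd²⁺(aq) + 2 I⁻(aq) → Pd(s) + I2(s); thus Q = 1 / ([Pd²⁺(aq)]·[I⁻(aq)]^2).
Solving for the unknown gives log [Pd²⁺(aq)] = 0.271, so [Pd²⁺(aq)] ≈ 1.9 M.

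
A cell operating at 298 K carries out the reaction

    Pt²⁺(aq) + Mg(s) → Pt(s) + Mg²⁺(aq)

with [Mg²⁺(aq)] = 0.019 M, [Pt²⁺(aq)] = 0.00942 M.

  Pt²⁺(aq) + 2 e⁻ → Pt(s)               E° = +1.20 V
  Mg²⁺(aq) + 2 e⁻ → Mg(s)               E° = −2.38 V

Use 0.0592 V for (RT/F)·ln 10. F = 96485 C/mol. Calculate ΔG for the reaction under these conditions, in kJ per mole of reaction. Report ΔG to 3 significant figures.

With Pt²⁺/Pt reduced at the cathode, E°cell = +1.20 − (−2.38) = +3.58 V and n = 2.
Q = [Mg²⁺(aq)] / [Pt²⁺(aq)] = 2.02, so log Q = 0.305 and E = +3.58 − (0.0592/2)(0.305) = +3.5710 V.
Finally ΔG = −nFE = −(2)(96485 C/mol)(+3.5710 V) = −689 kJ/mol.

−689 kJ/mol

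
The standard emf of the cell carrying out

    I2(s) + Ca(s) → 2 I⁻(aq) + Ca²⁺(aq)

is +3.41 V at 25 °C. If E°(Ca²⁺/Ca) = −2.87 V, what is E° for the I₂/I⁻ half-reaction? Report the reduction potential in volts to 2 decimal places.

In the reaction as written the I₂/I⁻ couple is reduced (cathode) and Ca²⁺/Ca is oxidized (anode), so E°cell = E°(I₂/I⁻) − E°(Ca²⁺/Ca).
E°(I₂/I⁻) = E°cell + E°(anode) = +3.41 + (−2.87) = +0.54 V.

+0.54 V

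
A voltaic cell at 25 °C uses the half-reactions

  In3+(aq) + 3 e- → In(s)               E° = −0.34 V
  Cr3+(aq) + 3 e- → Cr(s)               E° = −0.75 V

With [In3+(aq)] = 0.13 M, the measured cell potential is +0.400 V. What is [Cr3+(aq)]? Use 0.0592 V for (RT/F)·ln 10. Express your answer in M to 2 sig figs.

The In³⁺/In couple has the larger reduction potential, so it is the cathode: E°cell = −0.34 − (−0.75) = +0.41 V and n = 3.
From the Nernst equation, log Q = n(E° − E)/0.0592 = 3·(+0.41 − (+0.400))/0.0592 = 0.507.
Balancing electrons gives In3+(aq) + Cr(s) → In(s) + Cr3+(aq); thus Q = [Cr3+(aq)] / [In3+(aq)].
Isolating [Cr3+(aq)] in Q = 10^{0.507} yields log [Cr3+(aq)] = −0.379, i.e. 0.42 M.

0.42 M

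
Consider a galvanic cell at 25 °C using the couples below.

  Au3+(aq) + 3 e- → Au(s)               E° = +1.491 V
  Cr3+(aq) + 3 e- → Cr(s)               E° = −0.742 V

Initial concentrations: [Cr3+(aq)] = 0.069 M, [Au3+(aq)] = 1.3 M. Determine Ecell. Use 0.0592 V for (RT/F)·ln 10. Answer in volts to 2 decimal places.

Since E°(Au³⁺/Au) > E°(Cr³⁺/Cr), Au³⁺/Au serves as the cathode.
E°cell = E°cat − E°an = +1.491 − (−0.742) = +2.233 V; n = 3.
The balanced reaction is Au3+(aq) + Cr(s) → Au(s) + Cr3+(aq), so Q = [Cr3+(aq)] / [Au3+(aq)] = 0.0531 and log Q = −1.275.
By the Nernst equation, E = +2.233 − (0.0592/3)·(−1.275) = +2.26 V.

+2.26 V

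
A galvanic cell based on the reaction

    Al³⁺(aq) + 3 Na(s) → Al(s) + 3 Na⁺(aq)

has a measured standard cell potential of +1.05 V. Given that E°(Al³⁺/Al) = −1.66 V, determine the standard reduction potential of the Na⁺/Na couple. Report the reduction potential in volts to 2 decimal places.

−2.71 V

In the reaction as written the Al³⁺/Al couple is reduced (cathode) and Na⁺/Na is oxidized (anode), so E°cell = E°(Al³⁺/Al) − E°(Na⁺/Na).
E°(Na⁺/Na) = E°(cathode) − E°cell = −1.66 − (+1.05) = −2.71 V.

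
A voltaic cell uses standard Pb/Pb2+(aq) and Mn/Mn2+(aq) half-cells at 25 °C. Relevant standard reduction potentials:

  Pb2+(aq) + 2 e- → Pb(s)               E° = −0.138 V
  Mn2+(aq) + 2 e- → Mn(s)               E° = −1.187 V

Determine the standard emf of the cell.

Of the two couples in this cell, the one with the more positive reduction potential is reduced at the cathode: here that is Pb²⁺/Pb (−0.138 V); Mn²⁺/Mn (−1.187 V) is the anode.
E°cell = E°(cathode) − E°(anode) = −0.138 − (−1.187) = +1.049 V.

+1.049 V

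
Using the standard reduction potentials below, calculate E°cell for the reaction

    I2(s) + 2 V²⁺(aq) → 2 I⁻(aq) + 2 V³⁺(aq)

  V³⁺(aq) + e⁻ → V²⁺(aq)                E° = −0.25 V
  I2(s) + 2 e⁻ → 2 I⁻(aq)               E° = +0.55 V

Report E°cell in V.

I2(s) gains electrons, so the I₂/I⁻ couple is the cathode; the V³⁺/V²⁺ couple is the anode.
E°cell = E°(cathode) − E°(anode) = +0.55 − (−0.25) = +0.80 V.
The positive value indicates the reaction is spontaneous as written.

+0.80 V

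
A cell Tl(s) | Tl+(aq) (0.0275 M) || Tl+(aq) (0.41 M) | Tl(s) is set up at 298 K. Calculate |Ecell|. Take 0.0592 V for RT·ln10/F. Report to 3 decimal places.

For a concentration cell E°cell = 0, since both electrodes use the same couple.
The compartment with the higher Tl+(aq) concentration (0.41 M) acts as the cathode; ions are reduced there and produced at the dilute (0.0275 M) anode.
With n = 1, Ecell = −(0.0592/1)·log([dilute]/[conc]) = −(0.0592/1)·log(0.0275/0.41) = +0.069 V.

0.069 V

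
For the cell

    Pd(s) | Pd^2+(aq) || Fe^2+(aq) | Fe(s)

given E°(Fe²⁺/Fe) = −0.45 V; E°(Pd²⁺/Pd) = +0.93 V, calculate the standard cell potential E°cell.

By convention the left-hand electrode in cell notation is the anode (oxidation) and the right-hand electrode is the cathode (reduction).
E°cell = E°(right) − E°(left) = −0.45 − (+0.93) = −1.38 V.
The negative sign shows that, as written, the cell would require an external voltage to drive the reaction.

−1.38 V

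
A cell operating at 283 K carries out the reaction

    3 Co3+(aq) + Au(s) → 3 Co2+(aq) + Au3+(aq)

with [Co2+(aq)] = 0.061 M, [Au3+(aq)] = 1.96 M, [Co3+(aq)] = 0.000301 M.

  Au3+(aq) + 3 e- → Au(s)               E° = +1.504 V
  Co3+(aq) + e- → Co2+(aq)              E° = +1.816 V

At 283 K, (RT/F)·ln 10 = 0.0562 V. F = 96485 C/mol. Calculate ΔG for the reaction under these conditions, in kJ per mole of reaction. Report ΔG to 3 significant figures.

E°cell = +1.816 − (+1.504) = +0.312 V; the balanced reaction transfers n = 3 electrons.
The reaction quotient is ([Co2+(aq)]^3·[Au3+(aq)]) / [Co3+(aq)]^3 = 1.63×10^7; by Nernst, E = +0.312 − (0.0562/3)(7.213) = +0.1769 V.
ΔG = −nFE = −(3)(96485)(+0.1769) J/mol = −51.2 kJ/mol.

−51.2 kJ/mol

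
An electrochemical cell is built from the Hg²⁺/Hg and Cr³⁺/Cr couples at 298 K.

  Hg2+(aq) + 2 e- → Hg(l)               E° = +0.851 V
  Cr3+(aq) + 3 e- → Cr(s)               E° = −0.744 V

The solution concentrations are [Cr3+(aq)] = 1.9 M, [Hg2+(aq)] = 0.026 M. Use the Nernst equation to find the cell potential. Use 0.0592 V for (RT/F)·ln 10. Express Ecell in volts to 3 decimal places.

+1.543 V

Hg²⁺/Hg is reduced (cathode, E° = +0.851 V) and Cr³⁺/Cr is oxidized (anode).
The standard potential is +0.851 − (−0.744) = +1.595 V and the balanced reaction transfers n = 6 electrons.
For the overall reaction 3 Hg2+(aq) + 2 Cr(s) → 3 Hg(l) + 2 Cr3+(aq), Q = [Cr3+(aq)]^2 / [Hg2+(aq)]^3 = 2.05×10^5, giving log Q = 5.313.
By the Nernst equation, E = +1.595 − (0.0592/6)·(5.313) = +1.543 V.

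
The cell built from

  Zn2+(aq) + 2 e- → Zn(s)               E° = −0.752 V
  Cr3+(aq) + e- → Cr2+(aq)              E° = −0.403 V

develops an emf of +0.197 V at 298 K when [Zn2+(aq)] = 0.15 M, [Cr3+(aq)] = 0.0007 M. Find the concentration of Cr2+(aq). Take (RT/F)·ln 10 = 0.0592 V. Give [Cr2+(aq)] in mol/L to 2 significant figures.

The Cr³⁺/Cr²⁺ couple has the larger reduction potential, so it is the cathode: E°cell = −0.403 − (−0.752) = +0.349 V and n = 2.
Rearranging E = E° − (0.0592/n)·log Q gives log Q = 2(+0.349 − (+0.197))/0.0592 = 5.135.
Balancing electrons gives 2 Cr3+(aq) + Zn(s) → 2 Cr2+(aq) + Zn2+(aq); thus Q = ([Cr2+(aq)]^2·[Zn2+(aq)]) / [Cr3+(aq)]^2.
Substituting the known concentrations and solving, log [Cr2+(aq)] = −0.175 and [Cr2+(aq)] = 0.67 M.

0.67 M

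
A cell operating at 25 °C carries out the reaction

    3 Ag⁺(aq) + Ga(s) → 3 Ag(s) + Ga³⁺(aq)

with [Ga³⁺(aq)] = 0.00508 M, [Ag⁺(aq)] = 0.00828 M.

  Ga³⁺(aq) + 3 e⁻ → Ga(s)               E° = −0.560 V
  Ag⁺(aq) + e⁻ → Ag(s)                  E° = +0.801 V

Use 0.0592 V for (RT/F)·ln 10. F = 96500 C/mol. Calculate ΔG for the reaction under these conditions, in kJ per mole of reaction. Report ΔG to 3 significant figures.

−371 kJ/mol

With Ag⁺/Ag reduced at the cathode, E°cell = +0.801 − (−0.560) = +1.361 V and n = 3.
The reaction quotient is [Ga³⁺(aq)] / [Ag⁺(aq)]^3 = 8.95×10^3; by Nernst, E = +1.361 − (0.0592/3)(3.952) = +1.2830 V.
Finally ΔG = −nFE = −(3)(96500 C/mol)(+1.2830 V) = −371 kJ/mol.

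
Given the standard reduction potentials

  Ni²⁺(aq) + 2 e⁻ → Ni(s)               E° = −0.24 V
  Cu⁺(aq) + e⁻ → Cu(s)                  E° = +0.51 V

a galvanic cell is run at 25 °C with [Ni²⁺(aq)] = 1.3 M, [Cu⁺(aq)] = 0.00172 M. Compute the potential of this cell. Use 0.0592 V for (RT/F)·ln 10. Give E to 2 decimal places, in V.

+0.58 V

The Cu⁺/Cu couple has the more positive E°, so it is the cathode; Ni²⁺/Ni is the anode.
E°cell = E°cat − E°an = +0.51 − (−0.24) = +0.75 V; n = 2.
Balancing gives 2 Cu⁺(aq) + Ni(s) → 2 Cu(s) + Ni²⁺(aq); hence Q = [Ni²⁺(aq)] / [Cu⁺(aq)]^2 = 4.39×10^5 (log Q = 5.643).
E = E° − (0.0592/n)·log Q = +0.75 − (0.0592/2)(5.643) = +0.58 V.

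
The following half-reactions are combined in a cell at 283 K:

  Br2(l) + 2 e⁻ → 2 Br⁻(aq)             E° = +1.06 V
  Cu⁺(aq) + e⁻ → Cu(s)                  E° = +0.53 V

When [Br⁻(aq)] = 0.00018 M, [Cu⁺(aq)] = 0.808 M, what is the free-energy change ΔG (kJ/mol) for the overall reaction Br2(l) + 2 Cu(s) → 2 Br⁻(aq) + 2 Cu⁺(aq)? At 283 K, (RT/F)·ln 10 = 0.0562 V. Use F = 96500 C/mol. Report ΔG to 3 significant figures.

−144 kJ/mol

The standard cell potential is +1.06 − (+0.53) = +0.53 V, with n = 2 electrons in the balanced equation.
Here Q = [Br⁻(aq)]^2·[Cu⁺(aq)]^2 = 2.12×10^−8 (log Q = −7.675), giving E = +0.53 − (0.0562/2)·(−7.675) = +0.7457 V.
ΔG = −nFE = −(2)(96500)(+0.7457) J/mol = −144 kJ/mol.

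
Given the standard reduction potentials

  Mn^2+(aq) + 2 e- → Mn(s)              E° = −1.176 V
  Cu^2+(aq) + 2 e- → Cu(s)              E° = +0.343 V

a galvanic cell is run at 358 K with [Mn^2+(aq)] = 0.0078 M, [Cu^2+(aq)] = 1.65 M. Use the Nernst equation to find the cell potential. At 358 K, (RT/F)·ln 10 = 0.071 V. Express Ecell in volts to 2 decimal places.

The Cu²⁺/Cu couple has the more positive E°, so it is the cathode; Mn²⁺/Mn is the anode.
E°cell = E°cat − E°an = +0.343 − (−1.176) = +1.519 V; n = 2.
For the overall reaction Cu^2+(aq) + Mn(s) → Cu(s) + Mn^2+(aq), Q = [Mn^2+(aq)] / [Cu^2+(aq)] = 0.00473, giving log Q = −2.325.
By the Nernst equation, E = +1.519 − (0.071/2)·(−2.325) = +1.60 V.

+1.60 V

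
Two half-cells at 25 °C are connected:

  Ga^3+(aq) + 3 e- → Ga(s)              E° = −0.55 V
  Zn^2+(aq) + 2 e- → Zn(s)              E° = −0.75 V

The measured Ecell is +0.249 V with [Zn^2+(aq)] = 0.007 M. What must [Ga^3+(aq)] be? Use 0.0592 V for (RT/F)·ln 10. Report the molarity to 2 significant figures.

0.18 M

With Ga³⁺/Ga at the cathode and Zn²⁺/Zn at the anode, E°cell = −0.55 − (−0.75) = +0.20 V (n = 6).
Since E = E° − (0.0592/n)·log Q, log Q = n(E° − E)/0.0592 = −4.966.
For 2 Ga^3+(aq) + 3 Zn(s) → 2 Ga(s) + 3 Zn^2+(aq), the reaction quotient is Q = [Zn^2+(aq)]^3 / [Ga^3+(aq)]^2.
Isolating [Ga^3+(aq)] in Q = 10^{−4.966} yields log [Ga^3+(aq)] = −0.749, i.e. 0.18 M.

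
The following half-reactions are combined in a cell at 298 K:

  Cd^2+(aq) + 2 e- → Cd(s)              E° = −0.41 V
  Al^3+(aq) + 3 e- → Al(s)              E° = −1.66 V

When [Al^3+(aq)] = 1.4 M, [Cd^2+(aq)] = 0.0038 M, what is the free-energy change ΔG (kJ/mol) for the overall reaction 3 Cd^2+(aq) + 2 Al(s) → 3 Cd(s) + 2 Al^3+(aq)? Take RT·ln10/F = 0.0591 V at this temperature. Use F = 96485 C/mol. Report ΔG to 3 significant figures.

−681 kJ/mol

With Cd²⁺/Cd reduced at the cathode, E°cell = −0.41 − (−1.66) = +1.25 V and n = 6.
The reaction quotient is [Al^3+(aq)]^2 / [Cd^2+(aq)]^3 = 3.57×10^7; by Nernst, E = +1.25 − (0.0591/6)(7.553) = +1.1756 V.
ΔG = −nFE = −(6)(96485)(+1.1756) J/mol = −681 kJ/mol.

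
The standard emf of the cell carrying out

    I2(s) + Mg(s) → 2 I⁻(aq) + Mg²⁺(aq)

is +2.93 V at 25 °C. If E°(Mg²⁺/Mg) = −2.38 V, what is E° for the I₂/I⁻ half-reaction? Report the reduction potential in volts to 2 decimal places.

In the reaction as written the I₂/I⁻ couple is reduced (cathode) and Mg²⁺/Mg is oxidized (anode), so E°cell = E°(I₂/I⁻) − E°(Mg²⁺/Mg).
E°(I₂/I⁻) = E°cell + E°(anode) = +2.93 + (−2.38) = +0.55 V.

+0.55 V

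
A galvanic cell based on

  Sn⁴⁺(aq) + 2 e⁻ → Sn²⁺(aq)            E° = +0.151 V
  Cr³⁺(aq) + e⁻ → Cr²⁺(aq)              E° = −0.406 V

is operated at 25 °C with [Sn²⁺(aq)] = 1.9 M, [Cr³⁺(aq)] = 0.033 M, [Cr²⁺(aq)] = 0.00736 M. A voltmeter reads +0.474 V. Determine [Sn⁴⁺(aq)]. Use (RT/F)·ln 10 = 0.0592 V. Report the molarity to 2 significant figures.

0.060 M

The Sn⁴⁺/Sn²⁺ couple has the larger reduction potential, so it is the cathode: E°cell = +0.151 − (−0.406) = +0.557 V and n = 2.
From the Nernst equation, log Q = n(E° − E)/0.0592 = 2·(+0.557 − (+0.474))/0.0592 = 2.804.
The balanced reaction is Sn⁴⁺(aq) + 2 Cr²⁺(aq) → Sn²⁺(aq) + 2 Cr³⁺(aq), so Q = ([Sn²⁺(aq)]·[Cr³⁺(aq)]^2) / ([Sn⁴⁺(aq)]·[Cr²⁺(aq)]^2).
Solving for the unknown gives log [Sn⁴⁺(aq)] = −1.222, so [Sn⁴⁺(aq)] ≈ 0.060 M.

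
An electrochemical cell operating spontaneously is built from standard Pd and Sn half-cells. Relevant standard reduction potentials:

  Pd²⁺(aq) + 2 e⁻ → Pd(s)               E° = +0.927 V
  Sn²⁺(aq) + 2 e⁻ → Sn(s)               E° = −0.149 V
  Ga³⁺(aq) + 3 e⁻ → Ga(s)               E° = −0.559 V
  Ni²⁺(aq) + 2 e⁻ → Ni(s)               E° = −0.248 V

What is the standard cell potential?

+1.076 V

Of the two couples in this cell, the one with the more positive reduction potential is reduced at the cathode: here that is Pd²⁺/Pd (+0.927 V); Sn²⁺/Sn (−0.149 V) is the anode.
E°cell = E°(cathode) − E°(anode) = +0.927 − (−0.149) = +1.076 V.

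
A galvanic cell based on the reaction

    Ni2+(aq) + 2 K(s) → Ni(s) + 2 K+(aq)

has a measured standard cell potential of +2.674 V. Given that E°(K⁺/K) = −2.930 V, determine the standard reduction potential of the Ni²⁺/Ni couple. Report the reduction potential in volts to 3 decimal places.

−0.256 V

In the reaction as written the Ni²⁺/Ni couple is reduced (cathode) and K⁺/K is oxidized (anode), so E°cell = E°(Ni²⁺/Ni) − E°(K⁺/K).
E°(Ni²⁺/Ni) = E°cell + E°(anode) = +2.674 + (−2.930) = −0.256 V.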